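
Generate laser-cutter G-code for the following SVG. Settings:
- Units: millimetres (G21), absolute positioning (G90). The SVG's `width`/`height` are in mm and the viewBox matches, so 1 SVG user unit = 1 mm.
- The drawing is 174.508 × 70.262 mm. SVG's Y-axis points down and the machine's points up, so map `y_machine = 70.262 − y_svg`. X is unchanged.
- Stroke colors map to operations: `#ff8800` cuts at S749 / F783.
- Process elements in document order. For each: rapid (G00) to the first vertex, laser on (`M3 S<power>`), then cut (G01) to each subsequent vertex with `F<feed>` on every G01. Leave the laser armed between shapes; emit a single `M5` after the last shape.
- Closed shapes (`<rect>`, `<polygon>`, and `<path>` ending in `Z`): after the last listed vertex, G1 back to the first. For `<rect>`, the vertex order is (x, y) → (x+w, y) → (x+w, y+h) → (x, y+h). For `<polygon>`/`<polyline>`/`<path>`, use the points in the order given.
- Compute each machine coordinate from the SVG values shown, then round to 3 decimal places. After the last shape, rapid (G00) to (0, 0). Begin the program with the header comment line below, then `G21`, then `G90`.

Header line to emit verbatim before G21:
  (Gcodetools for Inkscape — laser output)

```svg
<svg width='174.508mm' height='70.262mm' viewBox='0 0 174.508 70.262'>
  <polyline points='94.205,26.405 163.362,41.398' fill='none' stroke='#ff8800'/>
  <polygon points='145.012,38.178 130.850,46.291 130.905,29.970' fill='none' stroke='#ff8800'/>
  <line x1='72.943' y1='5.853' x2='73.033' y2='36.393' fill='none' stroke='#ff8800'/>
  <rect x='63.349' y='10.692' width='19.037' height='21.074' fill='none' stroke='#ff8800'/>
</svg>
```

(Gcodetools for Inkscape — laser output)
G21
G90
G00 X94.205 Y43.857
M3 S749
G01 X163.362 Y28.864 F783
G00 X145.012 Y32.084
M3 S749
G01 X130.850 Y23.971 F783
G01 X130.905 Y40.292 F783
G01 X145.012 Y32.084 F783
G00 X72.943 Y64.409
M3 S749
G01 X73.033 Y33.869 F783
G00 X63.349 Y59.570
M3 S749
G01 X82.386 Y59.570 F783
G01 X82.386 Y38.496 F783
G01 X63.349 Y38.496 F783
G01 X63.349 Y59.570 F783
M5
G00 X0.000 Y0.000

Since the viewBox matches the mm dimensions, user units are millimetres directly. The only transform is the Y-flip y_m = 70.262 − y_svg.

Shape 1 is a line segment drawn with `<polyline>`. Its stroke #ff8800 means cut at S749, F783. After flipping Y the toolpath is (94.205,43.857) → (163.362,28.864).

Shape 2 is a regular polygon drawn with `<polygon>`. Its stroke #ff8800 means cut at S749, F783. After flipping Y the toolpath is (145.012,32.084) → (130.850,23.971) → (130.905,40.292) → (145.012,32.084), returning to the start.

Shape 3 is a line segment drawn with `<line>`. Its stroke #ff8800 means cut at S749, F783. After flipping Y the toolpath is (72.943,64.409) → (73.033,33.869).

Shape 4 is a rectangle drawn with `<rect>`. Its stroke #ff8800 means cut at S749, F783. After flipping Y the toolpath is (63.349,59.570) → (82.386,59.570) → (82.386,38.496) → (63.349,38.496) → (63.349,59.570), returning to the start.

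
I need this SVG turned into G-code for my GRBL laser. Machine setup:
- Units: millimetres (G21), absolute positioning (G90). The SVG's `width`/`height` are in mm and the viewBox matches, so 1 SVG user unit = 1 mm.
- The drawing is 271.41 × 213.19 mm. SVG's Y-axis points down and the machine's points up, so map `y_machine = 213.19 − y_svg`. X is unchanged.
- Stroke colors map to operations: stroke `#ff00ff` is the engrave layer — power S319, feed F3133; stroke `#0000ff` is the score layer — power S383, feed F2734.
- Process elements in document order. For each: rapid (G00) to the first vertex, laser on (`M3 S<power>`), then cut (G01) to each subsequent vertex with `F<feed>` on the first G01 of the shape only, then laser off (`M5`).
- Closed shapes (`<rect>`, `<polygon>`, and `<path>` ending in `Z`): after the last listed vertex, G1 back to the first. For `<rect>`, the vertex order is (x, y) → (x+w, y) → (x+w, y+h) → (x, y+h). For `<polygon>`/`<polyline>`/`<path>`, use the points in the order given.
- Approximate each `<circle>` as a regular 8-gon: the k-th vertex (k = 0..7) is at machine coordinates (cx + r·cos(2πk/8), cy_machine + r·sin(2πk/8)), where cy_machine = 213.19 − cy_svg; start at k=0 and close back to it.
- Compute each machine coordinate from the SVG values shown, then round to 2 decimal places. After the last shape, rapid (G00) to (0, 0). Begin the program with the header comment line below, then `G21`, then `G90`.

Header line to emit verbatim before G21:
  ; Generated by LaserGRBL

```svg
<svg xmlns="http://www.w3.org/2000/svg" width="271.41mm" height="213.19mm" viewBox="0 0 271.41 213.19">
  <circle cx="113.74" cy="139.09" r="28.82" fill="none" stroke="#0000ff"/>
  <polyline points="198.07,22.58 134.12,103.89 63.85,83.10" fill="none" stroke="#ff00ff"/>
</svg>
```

; Generated by LaserGRBL
G21
G90
G00 X142.56 Y74.10
M3 S383
G01 X134.12 Y94.48 F2734
G01 X113.74 Y102.92
G01 X93.36 Y94.48
G01 X84.92 Y74.10
G01 X93.36 Y53.72
G01 X113.74 Y45.28
G01 X134.12 Y53.72
G01 X142.56 Y74.10
M5
G00 X198.07 Y190.61
M3 S319
G01 X134.12 Y109.30 F3133
G01 X63.85 Y130.09
M5
G00 X0.00 Y0.00

1 u = 1 mm; y_m = 213.19 − y.

[1] `<circle>` circle, #0000ff→score S383 F2734: (142.56,74.10) → (134.12,94.48) → (113.74,102.92) → (93.36,94.48) → (84.92,74.10) → (93.36,53.72) → (113.74,45.28) → (134.12,53.72) → (142.56,74.10) (closed)

[2] `<polyline>` open polyline, #ff00ff→engrave S319 F3133: (198.07,190.61) → (134.12,109.30) → (63.85,130.09)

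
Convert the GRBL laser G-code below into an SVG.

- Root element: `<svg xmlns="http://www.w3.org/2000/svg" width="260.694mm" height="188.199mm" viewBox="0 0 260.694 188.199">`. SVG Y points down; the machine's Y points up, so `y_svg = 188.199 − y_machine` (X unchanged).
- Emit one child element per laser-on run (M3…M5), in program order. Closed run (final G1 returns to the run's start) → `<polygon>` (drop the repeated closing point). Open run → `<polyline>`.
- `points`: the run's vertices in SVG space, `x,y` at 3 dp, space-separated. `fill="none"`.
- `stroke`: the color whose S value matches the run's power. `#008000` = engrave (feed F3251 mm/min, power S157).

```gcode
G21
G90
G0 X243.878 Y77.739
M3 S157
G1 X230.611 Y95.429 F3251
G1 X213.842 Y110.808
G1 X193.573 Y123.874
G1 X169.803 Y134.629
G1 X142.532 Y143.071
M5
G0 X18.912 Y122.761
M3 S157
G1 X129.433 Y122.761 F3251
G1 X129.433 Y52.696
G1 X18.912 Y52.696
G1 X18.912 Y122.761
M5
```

Each laser-on run becomes one SVG element. Flip Y back into SVG space with y_svg = 188.199 − y_machine. Every run uses S157, so all elements get stroke `#008000` (engrave).

Run 1: The run is open, so emit a `<polyline>` with points (Y-flipped): 243.878,110.460 230.611,92.770 213.842,77.391 193.573,64.325 169.803,53.570 142.532,45.128.

Run 2: The run returns to its start, so emit a `<polygon>` with points (Y-flipped): 18.912,65.438 129.433,65.438 129.433,135.503 18.912,135.503.

<svg xmlns="http://www.w3.org/2000/svg" width="260.694mm" height="188.199mm" viewBox="0 0 260.694 188.199">
  <polyline points="243.878,110.460 230.611,92.770 213.842,77.391 193.573,64.325 169.803,53.570 142.532,45.128" fill="none" stroke="#008000"/>
  <polygon points="18.912,65.438 129.433,65.438 129.433,135.503 18.912,135.503" fill="none" stroke="#008000"/>
</svg>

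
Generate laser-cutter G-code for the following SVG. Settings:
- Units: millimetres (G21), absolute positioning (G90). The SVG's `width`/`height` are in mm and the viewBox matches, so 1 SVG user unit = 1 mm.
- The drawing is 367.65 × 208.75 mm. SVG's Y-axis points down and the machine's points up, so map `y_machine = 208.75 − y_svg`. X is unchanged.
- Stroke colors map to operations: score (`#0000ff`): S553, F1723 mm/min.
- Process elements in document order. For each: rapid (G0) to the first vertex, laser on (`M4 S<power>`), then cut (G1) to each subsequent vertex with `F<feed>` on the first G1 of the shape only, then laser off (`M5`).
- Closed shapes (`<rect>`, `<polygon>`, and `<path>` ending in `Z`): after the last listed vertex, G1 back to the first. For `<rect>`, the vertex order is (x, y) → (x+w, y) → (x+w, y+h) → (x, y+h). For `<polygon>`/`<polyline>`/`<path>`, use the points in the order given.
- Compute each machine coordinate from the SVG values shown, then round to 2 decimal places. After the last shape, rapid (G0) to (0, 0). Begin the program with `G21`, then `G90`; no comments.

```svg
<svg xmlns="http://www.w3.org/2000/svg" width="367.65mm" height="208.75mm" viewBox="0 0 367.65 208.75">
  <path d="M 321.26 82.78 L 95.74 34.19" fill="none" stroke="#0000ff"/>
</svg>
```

G21
G90
G0 X321.26 Y125.97
M4 S553
G1 X95.74 Y174.56 F1723
M5
G0 X0.00 Y0.00

Since the viewBox matches the mm dimensions, user units are millimetres directly. The only transform is the Y-flip y_m = 208.75 − y_svg.

Shape 1 is a line segment drawn with `<path>`. Its stroke #0000ff means score at S553, F1723. After flipping Y the toolpath is (321.26,125.97) → (95.74,174.56).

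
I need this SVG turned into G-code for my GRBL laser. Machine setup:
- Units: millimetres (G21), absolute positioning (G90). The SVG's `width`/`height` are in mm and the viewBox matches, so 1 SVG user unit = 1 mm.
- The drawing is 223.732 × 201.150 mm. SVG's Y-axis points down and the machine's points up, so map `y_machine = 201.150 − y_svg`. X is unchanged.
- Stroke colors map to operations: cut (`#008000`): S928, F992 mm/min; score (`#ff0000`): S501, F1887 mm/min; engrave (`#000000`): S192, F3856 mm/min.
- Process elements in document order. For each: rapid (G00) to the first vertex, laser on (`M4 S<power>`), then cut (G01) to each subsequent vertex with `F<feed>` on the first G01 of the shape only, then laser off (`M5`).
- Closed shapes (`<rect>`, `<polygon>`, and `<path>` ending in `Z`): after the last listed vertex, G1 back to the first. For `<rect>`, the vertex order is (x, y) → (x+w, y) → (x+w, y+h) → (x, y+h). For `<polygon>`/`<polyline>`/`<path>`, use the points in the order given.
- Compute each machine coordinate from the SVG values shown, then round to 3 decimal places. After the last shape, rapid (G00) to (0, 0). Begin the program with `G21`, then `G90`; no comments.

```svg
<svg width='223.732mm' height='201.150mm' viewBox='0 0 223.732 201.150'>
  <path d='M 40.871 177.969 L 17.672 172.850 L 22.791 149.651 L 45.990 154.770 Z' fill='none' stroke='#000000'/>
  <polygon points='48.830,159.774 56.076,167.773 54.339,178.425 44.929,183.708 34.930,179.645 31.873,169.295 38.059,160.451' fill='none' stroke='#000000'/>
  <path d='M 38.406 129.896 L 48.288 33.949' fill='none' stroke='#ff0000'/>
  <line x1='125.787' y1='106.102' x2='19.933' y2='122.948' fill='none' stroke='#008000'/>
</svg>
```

Since the viewBox matches the mm dimensions, user units are millimetres directly. The only transform is the Y-flip y_m = 201.150 − y_svg.

Shape 1 is a regular polygon drawn with `<path>`. Its stroke #000000 means engrave at S192, F3856. After flipping Y the toolpath is (40.871,23.181) → (17.672,28.300) → (22.791,51.499) → (45.990,46.380) → (40.871,23.181), returning to the start.

Shape 2 is a regular polygon drawn with `<polygon>`. Its stroke #000000 means engrave at S192, F3856. After flipping Y the toolpath is (48.830,41.376) → (56.076,33.377) → (54.339,22.725) → (44.929,17.442) → (34.930,21.505) → (31.873,31.855) → (38.059,40.699) → (48.830,41.376), returning to the start.

Shape 3 is a line segment drawn with `<path>`. Its stroke #ff0000 means score at S501, F1887. After flipping Y the toolpath is (38.406,71.254) → (48.288,167.201).

Shape 4 is a line segment drawn with `<line>`. Its stroke #008000 means cut at S928, F992. After flipping Y the toolpath is (125.787,95.048) → (19.933,78.202).

G21
G90
G00 X40.871 Y23.181
M4 S192
G01 X17.672 Y28.300 F3856
G01 X22.791 Y51.499
G01 X45.990 Y46.380
G01 X40.871 Y23.181
M5
G00 X48.830 Y41.376
M4 S192
G01 X56.076 Y33.377 F3856
G01 X54.339 Y22.725
G01 X44.929 Y17.442
G01 X34.930 Y21.505
G01 X31.873 Y31.855
G01 X38.059 Y40.699
G01 X48.830 Y41.376
M5
G00 X38.406 Y71.254
M4 S501
G01 X48.288 Y167.201 F1887
M5
G00 X125.787 Y95.048
M4 S928
G01 X19.933 Y78.202 F992
M5
G00 X0.000 Y0.000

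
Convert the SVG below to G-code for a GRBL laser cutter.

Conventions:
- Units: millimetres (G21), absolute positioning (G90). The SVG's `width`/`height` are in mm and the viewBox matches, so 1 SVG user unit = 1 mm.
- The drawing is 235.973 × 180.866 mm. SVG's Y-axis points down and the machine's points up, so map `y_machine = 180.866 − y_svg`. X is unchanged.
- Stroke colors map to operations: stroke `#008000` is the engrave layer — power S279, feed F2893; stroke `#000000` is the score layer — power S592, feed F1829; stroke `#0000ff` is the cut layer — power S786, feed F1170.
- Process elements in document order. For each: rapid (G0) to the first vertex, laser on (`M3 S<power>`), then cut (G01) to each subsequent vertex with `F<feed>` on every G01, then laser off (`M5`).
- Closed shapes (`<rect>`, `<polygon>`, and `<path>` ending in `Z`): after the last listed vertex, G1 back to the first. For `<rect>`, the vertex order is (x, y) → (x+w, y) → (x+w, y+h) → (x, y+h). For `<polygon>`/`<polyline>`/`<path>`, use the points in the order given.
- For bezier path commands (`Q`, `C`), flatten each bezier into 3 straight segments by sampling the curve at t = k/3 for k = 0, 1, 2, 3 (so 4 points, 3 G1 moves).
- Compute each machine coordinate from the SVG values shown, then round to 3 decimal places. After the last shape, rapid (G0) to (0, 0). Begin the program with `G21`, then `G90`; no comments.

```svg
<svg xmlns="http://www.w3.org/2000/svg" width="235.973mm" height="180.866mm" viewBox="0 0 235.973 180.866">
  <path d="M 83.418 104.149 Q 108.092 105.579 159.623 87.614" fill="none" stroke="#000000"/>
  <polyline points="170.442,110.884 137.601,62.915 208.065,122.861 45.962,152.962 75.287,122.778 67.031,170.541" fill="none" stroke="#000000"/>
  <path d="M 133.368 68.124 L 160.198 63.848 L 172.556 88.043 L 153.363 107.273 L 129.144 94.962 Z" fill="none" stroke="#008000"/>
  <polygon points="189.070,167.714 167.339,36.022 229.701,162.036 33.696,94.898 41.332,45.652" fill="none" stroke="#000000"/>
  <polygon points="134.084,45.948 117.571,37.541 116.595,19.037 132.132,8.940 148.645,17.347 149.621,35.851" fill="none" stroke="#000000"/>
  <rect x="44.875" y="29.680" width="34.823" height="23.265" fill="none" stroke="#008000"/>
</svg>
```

Since the viewBox matches the mm dimensions, user units are millimetres directly. The only transform is the Y-flip y_m = 180.866 − y_svg.

Shape 1 is a quadratic bezier drawn with `<path>`. Its stroke #000000 means score at S592, F1829. After flipping Y the toolpath is (83.418,76.717) → (102.851,77.919) → (128.253,83.430) → (159.623,93.252).

Shape 2 is a open polyline drawn with `<polyline>`. Its stroke #000000 means score at S592, F1829. After flipping Y the toolpath is (170.442,69.982) → (137.601,117.951) → (208.065,58.005) → (45.962,27.904) → (75.287,58.088) → (67.031,10.325).

Shape 3 is a regular polygon drawn with `<path>`. Its stroke #008000 means engrave at S279, F2893. After flipping Y the toolpath is (133.368,112.742) → (160.198,117.018) → (172.556,92.823) → (153.363,73.593) → (129.144,85.904) → (133.368,112.742), returning to the start.

Shape 4 is a closed polygon drawn with `<polygon>`. Its stroke #000000 means score at S592, F1829. After flipping Y the toolpath is (189.070,13.152) → (167.339,144.844) → (229.701,18.830) → (33.696,85.968) → (41.332,135.214) → (189.070,13.152), returning to the start.

Shape 5 is a regular polygon drawn with `<polygon>`. Its stroke #000000 means score at S592, F1829. After flipping Y the toolpath is (134.084,134.918) → (117.571,143.325) → (116.595,161.829) → (132.132,171.926) → (148.645,163.519) → (149.621,145.015) → (134.084,134.918), returning to the start.

Shape 6 is a rectangle drawn with `<rect>`. Its stroke #008000 means engrave at S279, F2893. After flipping Y the toolpath is (44.875,151.186) → (79.698,151.186) → (79.698,127.921) → (44.875,127.921) → (44.875,151.186), returning to the start.

G21
G90
G0 X83.418 Y76.717
M3 S592
G01 X102.851 Y77.919 F1829
G01 X128.253 Y83.430 F1829
G01 X159.623 Y93.252 F1829
M5
G0 X170.442 Y69.982
M3 S592
G01 X137.601 Y117.951 F1829
G01 X208.065 Y58.005 F1829
G01 X45.962 Y27.904 F1829
G01 X75.287 Y58.088 F1829
G01 X67.031 Y10.325 F1829
M5
G0 X133.368 Y112.742
M3 S279
G01 X160.198 Y117.018 F2893
G01 X172.556 Y92.823 F2893
G01 X153.363 Y73.593 F2893
G01 X129.144 Y85.904 F2893
G01 X133.368 Y112.742 F2893
M5
G0 X189.070 Y13.152
M3 S592
G01 X167.339 Y144.844 F1829
G01 X229.701 Y18.830 F1829
G01 X33.696 Y85.968 F1829
G01 X41.332 Y135.214 F1829
G01 X189.070 Y13.152 F1829
M5
G0 X134.084 Y134.918
M3 S592
G01 X117.571 Y143.325 F1829
G01 X116.595 Y161.829 F1829
G01 X132.132 Y171.926 F1829
G01 X148.645 Y163.519 F1829
G01 X149.621 Y145.015 F1829
G01 X134.084 Y134.918 F1829
M5
G0 X44.875 Y151.186
M3 S279
G01 X79.698 Y151.186 F2893
G01 X79.698 Y127.921 F2893
G01 X44.875 Y127.921 F2893
G01 X44.875 Y151.186 F2893
M5
G0 X0.000 Y0.000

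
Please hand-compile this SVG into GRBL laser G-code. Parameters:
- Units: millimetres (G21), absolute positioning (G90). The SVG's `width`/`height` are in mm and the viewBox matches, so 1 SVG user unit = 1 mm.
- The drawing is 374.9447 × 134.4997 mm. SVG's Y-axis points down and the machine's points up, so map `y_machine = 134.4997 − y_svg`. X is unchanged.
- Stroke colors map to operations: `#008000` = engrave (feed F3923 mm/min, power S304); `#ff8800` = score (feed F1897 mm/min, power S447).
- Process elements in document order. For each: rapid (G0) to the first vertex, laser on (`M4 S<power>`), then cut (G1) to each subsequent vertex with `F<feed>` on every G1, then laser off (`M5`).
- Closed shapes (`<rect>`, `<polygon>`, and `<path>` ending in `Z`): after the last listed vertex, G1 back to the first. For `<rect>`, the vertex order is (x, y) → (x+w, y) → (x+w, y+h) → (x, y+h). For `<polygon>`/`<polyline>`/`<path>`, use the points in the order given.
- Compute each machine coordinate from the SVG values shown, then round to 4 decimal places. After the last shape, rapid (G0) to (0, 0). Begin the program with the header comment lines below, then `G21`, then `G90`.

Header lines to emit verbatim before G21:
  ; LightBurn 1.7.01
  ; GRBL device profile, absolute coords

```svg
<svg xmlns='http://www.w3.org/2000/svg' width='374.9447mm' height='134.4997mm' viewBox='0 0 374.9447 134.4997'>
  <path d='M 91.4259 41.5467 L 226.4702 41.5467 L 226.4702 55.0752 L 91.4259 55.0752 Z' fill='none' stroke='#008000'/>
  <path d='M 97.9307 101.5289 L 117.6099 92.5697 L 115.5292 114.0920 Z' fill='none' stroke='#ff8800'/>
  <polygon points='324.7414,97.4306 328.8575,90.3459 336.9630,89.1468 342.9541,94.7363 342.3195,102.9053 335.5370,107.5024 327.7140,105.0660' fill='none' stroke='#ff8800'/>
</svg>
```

Since the viewBox matches the mm dimensions, user units are millimetres directly. The only transform is the Y-flip y_m = 134.4997 − y_svg.

Shape 1 is a rectangle drawn with `<path>`. Its stroke #008000 means engrave at S304, F3923. After flipping Y the toolpath is (91.4259,92.9530) → (226.4702,92.9530) → (226.4702,79.4245) → (91.4259,79.4245) → (91.4259,92.9530), returning to the start.

Shape 2 is a regular polygon drawn with `<path>`. Its stroke #ff8800 means score at S447, F1897. After flipping Y the toolpath is (97.9307,32.9708) → (117.6099,41.9300) → (115.5292,20.4077) → (97.9307,32.9708), returning to the start.

Shape 3 is a regular polygon drawn with `<polygon>`. Its stroke #ff8800 means score at S447, F1897. After flipping Y the toolpath is (324.7414,37.0691) → (328.8575,44.1538) → (336.9630,45.3529) → (342.9541,39.7634) → (342.3195,31.5944) → (335.5370,26.9973) → (327.7140,29.4337) → (324.7414,37.0691), returning to the start.

; LightBurn 1.7.01
; GRBL device profile, absolute coords
G21
G90
G0 X91.4259 Y92.9530
M4 S304
G1 X226.4702 Y92.9530 F3923
G1 X226.4702 Y79.4245 F3923
G1 X91.4259 Y79.4245 F3923
G1 X91.4259 Y92.9530 F3923
M5
G0 X97.9307 Y32.9708
M4 S447
G1 X117.6099 Y41.9300 F1897
G1 X115.5292 Y20.4077 F1897
G1 X97.9307 Y32.9708 F1897
M5
G0 X324.7414 Y37.0691
M4 S447
G1 X328.8575 Y44.1538 F1897
G1 X336.9630 Y45.3529 F1897
G1 X342.9541 Y39.7634 F1897
G1 X342.3195 Y31.5944 F1897
G1 X335.5370 Y26.9973 F1897
G1 X327.7140 Y29.4337 F1897
G1 X324.7414 Y37.0691 F1897
M5
G0 X0.0000 Y0.0000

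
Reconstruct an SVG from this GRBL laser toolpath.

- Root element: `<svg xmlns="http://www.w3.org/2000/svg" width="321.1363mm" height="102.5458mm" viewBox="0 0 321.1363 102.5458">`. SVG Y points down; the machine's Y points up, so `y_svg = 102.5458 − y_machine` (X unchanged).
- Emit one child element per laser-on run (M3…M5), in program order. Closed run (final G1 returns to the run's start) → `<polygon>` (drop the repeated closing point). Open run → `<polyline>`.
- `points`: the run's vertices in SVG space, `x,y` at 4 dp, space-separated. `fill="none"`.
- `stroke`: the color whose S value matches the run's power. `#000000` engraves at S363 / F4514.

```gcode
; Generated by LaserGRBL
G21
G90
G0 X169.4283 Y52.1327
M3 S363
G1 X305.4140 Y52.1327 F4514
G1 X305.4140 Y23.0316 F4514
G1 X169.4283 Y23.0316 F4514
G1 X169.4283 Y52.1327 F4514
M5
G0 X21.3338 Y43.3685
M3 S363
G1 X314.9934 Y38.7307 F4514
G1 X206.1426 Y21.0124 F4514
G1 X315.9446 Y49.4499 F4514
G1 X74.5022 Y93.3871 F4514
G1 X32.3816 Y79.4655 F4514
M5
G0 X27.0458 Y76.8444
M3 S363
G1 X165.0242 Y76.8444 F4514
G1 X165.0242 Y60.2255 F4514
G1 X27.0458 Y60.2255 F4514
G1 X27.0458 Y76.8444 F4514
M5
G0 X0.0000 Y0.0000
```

<svg xmlns="http://www.w3.org/2000/svg" width="321.1363mm" height="102.5458mm" viewBox="0 0 321.1363 102.5458">
  <polygon points="169.4283,50.4131 305.4140,50.4131 305.4140,79.5142 169.4283,79.5142" fill="none" stroke="#000000"/>
  <polyline points="21.3338,59.1773 314.9934,63.8151 206.1426,81.5334 315.9446,53.0959 74.5022,9.1587 32.3816,23.0803" fill="none" stroke="#000000"/>
  <polygon points="27.0458,25.7014 165.0242,25.7014 165.0242,42.3203 27.0458,42.3203" fill="none" stroke="#000000"/>
</svg>

Machine Y-up, SVG Y-down with viewBox height 102.5458, so y_svg = 102.5458 − y_machine; X carries over. Every run uses S363, so all elements get stroke `#000000` (engrave).

Run 1: The run returns to its start, so emit a `<polygon>` with points (Y-flipped): 169.4283,50.4131 305.4140,50.4131 305.4140,79.5142 169.4283,79.5142.

Run 2: The run is open, so emit a `<polyline>` with points (Y-flipped): 21.3338,59.1773 314.9934,63.8151 206.1426,81.5334 315.9446,53.0959 74.5022,9.1587 32.3816,23.0803.

Run 3: The run returns to its start, so emit a `<polygon>` with points (Y-flipped): 27.0458,25.7014 165.0242,25.7014 165.0242,42.3203 27.0458,42.3203.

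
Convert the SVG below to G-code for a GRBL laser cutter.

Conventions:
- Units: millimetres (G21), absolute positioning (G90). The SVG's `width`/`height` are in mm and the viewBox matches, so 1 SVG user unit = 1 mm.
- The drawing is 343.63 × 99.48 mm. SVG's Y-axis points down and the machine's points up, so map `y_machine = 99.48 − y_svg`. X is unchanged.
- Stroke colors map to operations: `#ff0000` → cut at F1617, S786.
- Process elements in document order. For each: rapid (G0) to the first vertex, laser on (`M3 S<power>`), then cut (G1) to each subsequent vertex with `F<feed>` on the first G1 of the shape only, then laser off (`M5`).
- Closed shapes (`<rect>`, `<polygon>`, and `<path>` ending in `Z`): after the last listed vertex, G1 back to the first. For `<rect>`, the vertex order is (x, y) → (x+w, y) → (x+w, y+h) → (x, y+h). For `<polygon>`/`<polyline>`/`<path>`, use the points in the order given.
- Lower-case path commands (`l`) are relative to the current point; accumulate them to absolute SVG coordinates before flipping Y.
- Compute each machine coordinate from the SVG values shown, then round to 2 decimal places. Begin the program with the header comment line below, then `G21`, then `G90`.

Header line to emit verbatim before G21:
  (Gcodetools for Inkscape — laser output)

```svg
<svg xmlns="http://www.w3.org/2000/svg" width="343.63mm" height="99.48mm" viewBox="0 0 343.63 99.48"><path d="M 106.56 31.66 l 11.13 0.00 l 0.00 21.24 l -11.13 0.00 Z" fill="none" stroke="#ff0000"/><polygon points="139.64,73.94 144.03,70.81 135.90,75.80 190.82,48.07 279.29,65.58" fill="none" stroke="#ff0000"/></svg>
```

(Gcodetools for Inkscape — laser output)
G21
G90
G0 X106.56 Y67.82
M3 S786
G1 X117.69 Y67.82 F1617
G1 X117.69 Y46.58
G1 X106.56 Y46.58
G1 X106.56 Y67.82
M5
G0 X139.64 Y25.54
M3 S786
G1 X144.03 Y28.67 F1617
G1 X135.90 Y23.68
G1 X190.82 Y51.41
G1 X279.29 Y33.90
G1 X139.64 Y25.54
M5

viewBox `0 0 343.63 99.48` with mm width/height → 1 unit = 1 mm. Flip: y_m = 99.48 − y_svg.

**Shape 1** — `<path>` rectangle, stroke `#ff0000` → cut (S786, F1617). Machine vertices: (106.56,67.82) → (117.69,67.82) → (117.69,46.58) → (106.56,46.58) → (106.56,67.82). Closed: final G1 returns to the first vertex.

**Shape 2** — `<polygon>` closed polygon, stroke `#ff0000` → cut (S786, F1617). Machine vertices: (139.64,25.54) → (144.03,28.67) → (135.90,23.68) → (190.82,51.41) → (279.29,33.90) → (139.64,25.54). Closed: final G1 returns to the first vertex.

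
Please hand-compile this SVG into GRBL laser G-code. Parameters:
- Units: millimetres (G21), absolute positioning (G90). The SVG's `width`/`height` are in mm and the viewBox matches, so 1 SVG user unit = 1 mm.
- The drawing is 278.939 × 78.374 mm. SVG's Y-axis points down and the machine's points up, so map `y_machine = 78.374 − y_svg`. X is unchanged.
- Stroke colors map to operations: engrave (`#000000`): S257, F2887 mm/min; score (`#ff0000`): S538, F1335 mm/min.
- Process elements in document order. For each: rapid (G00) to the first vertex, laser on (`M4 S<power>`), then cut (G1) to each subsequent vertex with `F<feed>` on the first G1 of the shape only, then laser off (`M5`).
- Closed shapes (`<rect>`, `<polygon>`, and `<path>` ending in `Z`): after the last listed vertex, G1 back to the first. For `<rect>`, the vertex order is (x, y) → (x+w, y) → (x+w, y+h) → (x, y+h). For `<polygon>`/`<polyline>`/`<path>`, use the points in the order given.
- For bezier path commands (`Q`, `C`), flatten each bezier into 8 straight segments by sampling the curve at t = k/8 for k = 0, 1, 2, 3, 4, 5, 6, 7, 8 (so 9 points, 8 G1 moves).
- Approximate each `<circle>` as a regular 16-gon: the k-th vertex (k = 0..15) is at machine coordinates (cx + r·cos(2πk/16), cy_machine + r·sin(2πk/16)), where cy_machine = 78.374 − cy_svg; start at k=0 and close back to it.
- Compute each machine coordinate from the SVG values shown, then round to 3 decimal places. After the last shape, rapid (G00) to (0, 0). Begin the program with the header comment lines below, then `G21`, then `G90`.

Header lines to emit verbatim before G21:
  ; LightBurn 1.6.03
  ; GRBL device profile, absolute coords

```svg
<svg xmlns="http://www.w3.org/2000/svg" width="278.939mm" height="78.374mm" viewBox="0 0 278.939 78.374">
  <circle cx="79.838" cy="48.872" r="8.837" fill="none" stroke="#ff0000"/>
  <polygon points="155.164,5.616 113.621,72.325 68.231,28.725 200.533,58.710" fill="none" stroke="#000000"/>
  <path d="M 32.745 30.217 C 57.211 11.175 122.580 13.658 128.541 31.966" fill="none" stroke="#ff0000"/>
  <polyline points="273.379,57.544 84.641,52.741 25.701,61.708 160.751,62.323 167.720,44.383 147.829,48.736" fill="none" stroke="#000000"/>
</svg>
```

1 u = 1 mm; y_m = 78.374 − y.

[1] `<circle>` circle, #ff0000→score S538 F1335: (88.675,29.502) → (88.002,32.884) → (86.087,35.751) → (83.220,37.666) → (79.838,38.339) → (76.456,37.666) → (73.589,35.751) → (71.674,32.884) → (71.001,29.502) → (71.674,26.120) → (73.589,23.253) → (76.456,21.338) → (79.838,20.665) → (83.220,21.338) → (86.087,23.253) → (88.002,26.120) → (88.675,29.502) (closed)

[2] `<polygon>` closed polygon, #000000→engrave S257 F2887: (155.164,72.758) → (113.621,6.049) → (68.231,49.649) → (200.533,19.664) → (155.164,72.758) (closed)

[3] `<path>` cubic bezier, #ff0000→score S538 F1335: (32.745,48.157) → (43.641,54.300) → (57.196,58.492) → (72.235,60.799) → (87.582,61.289) → (102.062,60.028) → (114.499,57.083) → (123.717,52.521) → (128.541,46.408)

[4] `<polyline>` open polyline, #000000→engrave S257 F2887: (273.379,20.830) → (84.641,25.633) → (25.701,16.666) → (160.751,16.051) → (167.720,33.991) → (147.829,29.638)

; LightBurn 1.6.03
; GRBL device profile, absolute coords
G21
G90
G00 X88.675 Y29.502
M4 S538
G1 X88.002 Y32.884 F1335
G1 X86.087 Y35.751
G1 X83.220 Y37.666
G1 X79.838 Y38.339
G1 X76.456 Y37.666
G1 X73.589 Y35.751
G1 X71.674 Y32.884
G1 X71.001 Y29.502
G1 X71.674 Y26.120
G1 X73.589 Y23.253
G1 X76.456 Y21.338
G1 X79.838 Y20.665
G1 X83.220 Y21.338
G1 X86.087 Y23.253
G1 X88.002 Y26.120
G1 X88.675 Y29.502
M5
G00 X155.164 Y72.758
M4 S257
G1 X113.621 Y6.049 F2887
G1 X68.231 Y49.649
G1 X200.533 Y19.664
G1 X155.164 Y72.758
M5
G00 X32.745 Y48.157
M4 S538
G1 X43.641 Y54.300 F1335
G1 X57.196 Y58.492
G1 X72.235 Y60.799
G1 X87.582 Y61.289
G1 X102.062 Y60.028
G1 X114.499 Y57.083
G1 X123.717 Y52.521
G1 X128.541 Y46.408
M5
G00 X273.379 Y20.830
M4 S257
G1 X84.641 Y25.633 F2887
G1 X25.701 Y16.666
G1 X160.751 Y16.051
G1 X167.720 Y33.991
G1 X147.829 Y29.638
M5
G00 X0.000 Y0.000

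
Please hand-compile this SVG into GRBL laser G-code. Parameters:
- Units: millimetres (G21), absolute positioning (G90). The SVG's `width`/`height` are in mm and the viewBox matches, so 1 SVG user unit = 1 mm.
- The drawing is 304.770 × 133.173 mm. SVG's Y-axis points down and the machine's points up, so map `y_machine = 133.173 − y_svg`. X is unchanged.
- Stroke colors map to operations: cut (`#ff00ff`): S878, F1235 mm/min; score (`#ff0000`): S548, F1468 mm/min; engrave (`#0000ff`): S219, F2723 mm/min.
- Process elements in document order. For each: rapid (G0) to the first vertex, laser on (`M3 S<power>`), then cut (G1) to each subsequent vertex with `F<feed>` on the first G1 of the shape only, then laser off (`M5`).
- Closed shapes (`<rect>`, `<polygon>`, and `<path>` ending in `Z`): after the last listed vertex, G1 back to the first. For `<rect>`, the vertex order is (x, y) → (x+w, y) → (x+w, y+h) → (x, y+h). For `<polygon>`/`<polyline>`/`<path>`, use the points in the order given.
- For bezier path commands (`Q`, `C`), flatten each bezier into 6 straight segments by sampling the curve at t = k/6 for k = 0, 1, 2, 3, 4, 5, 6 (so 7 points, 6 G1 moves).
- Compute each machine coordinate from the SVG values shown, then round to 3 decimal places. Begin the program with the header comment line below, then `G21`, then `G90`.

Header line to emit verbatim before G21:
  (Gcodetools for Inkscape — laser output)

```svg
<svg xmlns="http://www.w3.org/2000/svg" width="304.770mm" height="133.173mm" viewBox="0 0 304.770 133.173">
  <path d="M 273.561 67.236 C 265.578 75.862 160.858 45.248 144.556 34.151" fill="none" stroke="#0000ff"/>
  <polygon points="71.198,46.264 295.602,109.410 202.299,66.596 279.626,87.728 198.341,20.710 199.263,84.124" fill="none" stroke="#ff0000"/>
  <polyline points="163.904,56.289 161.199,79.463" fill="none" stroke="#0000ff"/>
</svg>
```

Since the viewBox matches the mm dimensions, user units are millimetres directly. The only transform is the Y-flip y_m = 133.173 − y_svg.

Shape 1 is a cubic bezier drawn with `<path>`. Its stroke #0000ff means engrave at S219, F2723. After flipping Y the toolpath is (273.561,65.937) → (262.365,64.622) → (240.190,68.215) → (212.178,75.083) → (183.473,83.596) → (159.218,92.119) → (144.556,99.022).

Shape 2 is a closed polygon drawn with `<polygon>`. Its stroke #ff0000 means score at S548, F1468. After flipping Y the toolpath is (71.198,86.909) → (295.602,23.763) → (202.299,66.577) → (279.626,45.445) → (198.341,112.463) → (199.263,49.049) → (71.198,86.909), returning to the start.

Shape 3 is a line segment drawn with `<polyline>`. Its stroke #0000ff means engrave at S219, F2723. After flipping Y the toolpath is (163.904,76.884) → (161.199,53.710).

(Gcodetools for Inkscape — laser output)
G21
G90
G0 X273.561 Y65.937
M3 S219
G1 X262.365 Y64.622 F2723
G1 X240.190 Y68.215
G1 X212.178 Y75.083
G1 X183.473 Y83.596
G1 X159.218 Y92.119
G1 X144.556 Y99.022
M5
G0 X71.198 Y86.909
M3 S548
G1 X295.602 Y23.763 F1468
G1 X202.299 Y66.577
G1 X279.626 Y45.445
G1 X198.341 Y112.463
G1 X199.263 Y49.049
G1 X71.198 Y86.909
M5
G0 X163.904 Y76.884
M3 S219
G1 X161.199 Y53.710 F2723
M5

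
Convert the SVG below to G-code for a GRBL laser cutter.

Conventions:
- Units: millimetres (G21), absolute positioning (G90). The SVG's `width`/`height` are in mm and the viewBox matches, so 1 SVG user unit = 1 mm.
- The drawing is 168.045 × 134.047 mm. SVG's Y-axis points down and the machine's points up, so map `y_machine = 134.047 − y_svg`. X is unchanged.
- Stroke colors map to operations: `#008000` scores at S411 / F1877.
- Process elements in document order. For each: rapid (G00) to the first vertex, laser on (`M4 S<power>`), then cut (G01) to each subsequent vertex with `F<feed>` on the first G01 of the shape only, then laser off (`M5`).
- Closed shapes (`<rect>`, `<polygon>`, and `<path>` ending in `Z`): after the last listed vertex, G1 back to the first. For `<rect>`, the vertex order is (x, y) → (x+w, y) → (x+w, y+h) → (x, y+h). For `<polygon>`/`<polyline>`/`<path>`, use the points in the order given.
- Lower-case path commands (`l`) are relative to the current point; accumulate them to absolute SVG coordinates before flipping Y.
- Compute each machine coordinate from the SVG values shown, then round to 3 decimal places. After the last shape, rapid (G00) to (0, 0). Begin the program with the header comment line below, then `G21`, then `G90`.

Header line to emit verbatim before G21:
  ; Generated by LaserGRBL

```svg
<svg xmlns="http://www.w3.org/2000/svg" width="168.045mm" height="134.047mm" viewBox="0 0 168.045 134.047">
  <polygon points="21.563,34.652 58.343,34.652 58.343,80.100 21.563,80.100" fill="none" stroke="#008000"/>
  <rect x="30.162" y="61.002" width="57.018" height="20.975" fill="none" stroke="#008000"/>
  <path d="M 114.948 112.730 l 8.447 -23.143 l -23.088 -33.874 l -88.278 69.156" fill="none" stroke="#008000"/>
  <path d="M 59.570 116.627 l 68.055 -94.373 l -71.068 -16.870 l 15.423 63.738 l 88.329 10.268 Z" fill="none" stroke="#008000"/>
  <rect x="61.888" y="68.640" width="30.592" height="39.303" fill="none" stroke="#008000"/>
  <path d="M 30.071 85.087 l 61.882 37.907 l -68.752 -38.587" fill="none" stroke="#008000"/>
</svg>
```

1 u = 1 mm; y_m = 134.047 − y.

[1] `<polygon>` rectangle, #008000→score S411 F1877: (21.563,99.395) → (58.343,99.395) → (58.343,53.947) → (21.563,53.947) → (21.563,99.395) (closed)

[2] `<rect>` rectangle, #008000→score S411 F1877: (30.162,73.045) → (87.180,73.045) → (87.180,52.070) → (30.162,52.070) → (30.162,73.045) (closed)

[3] `<path>` open polyline, #008000→score S411 F1877: (114.948,21.317) → (123.395,44.460) → (100.307,78.334) → (12.029,9.178)

[4] `<path>` closed polygon, #008000→score S411 F1877: (59.570,17.420) → (127.625,111.793) → (56.557,128.663) → (71.980,64.925) → (160.309,54.657) → (59.570,17.420) (closed)

[5] `<rect>` rectangle, #008000→score S411 F1877: (61.888,65.407) → (92.480,65.407) → (92.480,26.104) → (61.888,26.104) → (61.888,65.407) (closed)

[6] `<path>` open polyline, #008000→score S411 F1877: (30.071,48.960) → (91.953,11.053) → (23.201,49.640)

; Generated by LaserGRBL
G21
G90
G00 X21.563 Y99.395
M4 S411
G01 X58.343 Y99.395 F1877
G01 X58.343 Y53.947
G01 X21.563 Y53.947
G01 X21.563 Y99.395
M5
G00 X30.162 Y73.045
M4 S411
G01 X87.180 Y73.045 F1877
G01 X87.180 Y52.070
G01 X30.162 Y52.070
G01 X30.162 Y73.045
M5
G00 X114.948 Y21.317
M4 S411
G01 X123.395 Y44.460 F1877
G01 X100.307 Y78.334
G01 X12.029 Y9.178
M5
G00 X59.570 Y17.420
M4 S411
G01 X127.625 Y111.793 F1877
G01 X56.557 Y128.663
G01 X71.980 Y64.925
G01 X160.309 Y54.657
G01 X59.570 Y17.420
M5
G00 X61.888 Y65.407
M4 S411
G01 X92.480 Y65.407 F1877
G01 X92.480 Y26.104
G01 X61.888 Y26.104
G01 X61.888 Y65.407
M5
G00 X30.071 Y48.960
M4 S411
G01 X91.953 Y11.053 F1877
G01 X23.201 Y49.640
M5
G00 X0.000 Y0.000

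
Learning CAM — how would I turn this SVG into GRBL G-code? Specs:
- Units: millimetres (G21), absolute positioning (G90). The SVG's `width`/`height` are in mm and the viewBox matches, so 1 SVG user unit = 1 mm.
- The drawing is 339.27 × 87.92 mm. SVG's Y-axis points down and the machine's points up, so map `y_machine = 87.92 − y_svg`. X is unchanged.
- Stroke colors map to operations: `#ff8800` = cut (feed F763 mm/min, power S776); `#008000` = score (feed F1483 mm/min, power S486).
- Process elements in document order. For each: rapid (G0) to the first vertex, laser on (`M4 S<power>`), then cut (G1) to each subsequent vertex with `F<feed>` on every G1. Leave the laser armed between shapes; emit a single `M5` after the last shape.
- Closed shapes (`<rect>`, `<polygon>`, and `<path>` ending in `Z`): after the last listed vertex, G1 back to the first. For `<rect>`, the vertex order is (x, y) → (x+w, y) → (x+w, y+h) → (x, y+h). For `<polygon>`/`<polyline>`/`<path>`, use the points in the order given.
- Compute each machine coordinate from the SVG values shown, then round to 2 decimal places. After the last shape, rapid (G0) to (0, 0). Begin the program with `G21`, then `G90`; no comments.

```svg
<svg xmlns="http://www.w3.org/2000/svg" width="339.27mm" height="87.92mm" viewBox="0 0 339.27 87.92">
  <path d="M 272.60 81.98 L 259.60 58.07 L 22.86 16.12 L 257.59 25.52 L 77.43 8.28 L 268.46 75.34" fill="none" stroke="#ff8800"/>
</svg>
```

Since the viewBox matches the mm dimensions, user units are millimetres directly. The only transform is the Y-flip y_m = 87.92 − y_svg.

Shape 1 is a open polyline drawn with `<path>`. Its stroke #ff8800 means cut at S776, F763. After flipping Y the toolpath is (272.60,5.94) → (259.60,29.85) → (22.86,71.80) → (257.59,62.40) → (77.43,79.64) → (268.46,12.58).

G21
G90
G0 X272.60 Y5.94
M4 S776
G1 X259.60 Y29.85 F763
G1 X22.86 Y71.80 F763
G1 X257.59 Y62.40 F763
G1 X77.43 Y79.64 F763
G1 X268.46 Y12.58 F763
M5
G0 X0.00 Y0.00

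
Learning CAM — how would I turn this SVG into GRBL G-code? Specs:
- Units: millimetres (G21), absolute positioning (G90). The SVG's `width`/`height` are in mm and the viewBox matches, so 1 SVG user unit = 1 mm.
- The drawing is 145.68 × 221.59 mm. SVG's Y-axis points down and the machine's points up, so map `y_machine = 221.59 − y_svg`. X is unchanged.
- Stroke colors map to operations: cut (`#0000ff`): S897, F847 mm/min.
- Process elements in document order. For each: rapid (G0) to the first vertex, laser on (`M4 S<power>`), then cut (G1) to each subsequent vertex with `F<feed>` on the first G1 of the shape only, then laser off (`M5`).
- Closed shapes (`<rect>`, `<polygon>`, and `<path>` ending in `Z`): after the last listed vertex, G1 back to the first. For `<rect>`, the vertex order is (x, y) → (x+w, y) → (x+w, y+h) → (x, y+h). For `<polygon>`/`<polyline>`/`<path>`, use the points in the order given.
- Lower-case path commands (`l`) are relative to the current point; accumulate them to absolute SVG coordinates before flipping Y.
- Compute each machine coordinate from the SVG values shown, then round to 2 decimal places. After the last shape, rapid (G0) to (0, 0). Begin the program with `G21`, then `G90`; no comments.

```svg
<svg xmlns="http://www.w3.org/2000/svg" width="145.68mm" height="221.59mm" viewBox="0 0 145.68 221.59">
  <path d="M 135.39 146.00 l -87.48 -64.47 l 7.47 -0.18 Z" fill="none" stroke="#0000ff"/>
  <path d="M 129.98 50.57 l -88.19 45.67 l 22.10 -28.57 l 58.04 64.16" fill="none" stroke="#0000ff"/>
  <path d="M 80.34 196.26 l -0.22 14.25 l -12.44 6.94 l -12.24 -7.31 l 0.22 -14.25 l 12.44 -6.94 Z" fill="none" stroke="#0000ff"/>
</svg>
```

G21
G90
G0 X135.39 Y75.59
M4 S897
G1 X47.91 Y140.06 F847
G1 X55.38 Y140.24
G1 X135.39 Y75.59
M5
G0 X129.98 Y171.02
M4 S897
G1 X41.79 Y125.35 F847
G1 X63.89 Y153.92
G1 X121.93 Y89.76
M5
G0 X80.34 Y25.33
M4 S897
G1 X80.12 Y11.08 F847
G1 X67.68 Y4.14
G1 X55.44 Y11.45
G1 X55.66 Y25.70
G1 X68.10 Y32.64
G1 X80.34 Y25.33
M5
G0 X0.00 Y0.00

1 u = 1 mm; y_m = 221.59 − y.

[1] `<path>` closed polygon, #0000ff→cut S897 F847: (135.39,75.59) → (47.91,140.06) → (55.38,140.24) → (135.39,75.59) (closed)

[2] `<path>` open polyline, #0000ff→cut S897 F847: (129.98,171.02) → (41.79,125.35) → (63.89,153.92) → (121.93,89.76)

[3] `<path>` regular polygon, #0000ff→cut S897 F847: (80.34,25.33) → (80.12,11.08) → (67.68,4.14) → (55.44,11.45) → (55.66,25.70) → (68.10,32.64) → (80.34,25.33) (closed)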